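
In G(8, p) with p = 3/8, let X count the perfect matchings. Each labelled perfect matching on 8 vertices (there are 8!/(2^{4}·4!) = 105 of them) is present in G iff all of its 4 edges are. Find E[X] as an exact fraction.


K_8 has 8!/(2^{4}·4!) = 105 labelled perfect matchings.
For each such perfect matching H, let X_H = 1 if all 4 edges of H are present in G. Then P[X_H = 1] = p^{4} = (3/8)^{4} = 81/4096.
By linearity of expectation: E[X] = Σ_H E[X_H] = 105 · p^{4} = 105 · 81/4096 = 8505/4096.
Numerically: E[X] ≈ 2.0764.

E[X] = 105 · (3/8)^{4} = 8505/4096 ≈ 2.0764.


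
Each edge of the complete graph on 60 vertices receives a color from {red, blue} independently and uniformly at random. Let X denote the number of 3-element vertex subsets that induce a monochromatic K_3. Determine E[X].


Let X = Σ_S X_S over the C(60, 3) = 34220 subsets S of size 3, where X_S = 1 if the K_3 on S is monochromatic.
For a fixed S, the K_3 on S has C(3, 2) = 3 edges. P[all 3 edges red] = (1/2)^3, and likewise for blue, so P[monochromatic] = 2·(1/2)^3 = 2^{1 − 3} = 1/4.
Summing: E[X] = C(60, 3) · 2^{1 − 3} = 34220 · 1/4 = 8555.
Numerically: E[X] ≈ 8555.0000.

E[X] = C(60,3)·2^(1−C(3,2)) = 8555 ≈ 8555.0000.


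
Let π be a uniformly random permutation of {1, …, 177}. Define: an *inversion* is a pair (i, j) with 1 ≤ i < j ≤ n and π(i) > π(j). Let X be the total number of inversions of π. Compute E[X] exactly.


Write X = Σ X_I over the C(177, 2) = 15576 pairs i < j, with X_I the indicator of one inversion.
There are 15576 indicators.
For each fixed pair i < j, the values π(i) and π(j) are two distinct elements of {1, …, 177} in uniformly random order; by symmetry P[π(i) > π(j)] = 1/2.
By linearity: E[X] = 15576 · (1/2) = C(177, 2) · (1/2) = 15576/2 = 7788 ≈ 7788.00000.

E[X] = 7788 = 7788.00000.


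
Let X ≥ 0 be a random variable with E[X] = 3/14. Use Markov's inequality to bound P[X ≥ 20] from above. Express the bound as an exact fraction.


μ = E[X] = 3/14, a = 20.
Markov: P[X ≥ 20] ≤ μ/a = (3/14)/20 = 3/280.
Numerically: ≈ 0.010714.
(Since a = 20 > μ = 0.214286, the bound 3/280 is < 1 and informative.)

P[X ≥ 20] ≤ 3/280 ≈ 0.010714.


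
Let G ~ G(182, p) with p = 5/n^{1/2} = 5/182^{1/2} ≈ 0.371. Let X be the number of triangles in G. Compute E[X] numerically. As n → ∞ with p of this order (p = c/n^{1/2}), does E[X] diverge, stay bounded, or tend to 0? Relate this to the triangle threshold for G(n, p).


Number of potential triangles: C(182, 3) = 988260.
Each occurs with probability p³ ≈ (0.371)³ ≈ 5.09100e-02.
By linearity: E[X] = C(182, 3)·p³ ≈ 988260 · 5.09100e-02 ≈ 50312.297.
Since α = 1/2 < 1, p = c/n^{1/2} ≫ 1/n is above the triangle threshold p ~ 1/n. Asymptotically E[X] ~ (c³/6)·n^{3(1−α)} = (5³/6)·n^{1.5} → ∞; triangles are abundant w.h.p.

E[X] ≈ 50312.297; in regime p = Θ(1/n^{1/2}) E[X] diverges (above the triangle threshold p ~ 1/n).


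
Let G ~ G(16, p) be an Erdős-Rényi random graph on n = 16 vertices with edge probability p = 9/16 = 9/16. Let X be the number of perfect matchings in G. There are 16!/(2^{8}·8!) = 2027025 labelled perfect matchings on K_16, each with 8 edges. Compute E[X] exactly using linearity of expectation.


K_16 has 16!/(2^{8}·8!) = 2027025 labelled perfect matchings.
For each such perfect matching H, let X_H = 1 if all 8 edges of H are present in G. Then P[X_H = 1] = p^{8} = (9/16)^{8} = 43046721/4294967296.
Summing the indicators: E[X] = Σ_H E[X_H] = 2027025 · p^{8} = 2027025 · 43046721/4294967296 = 87256779635025/4294967296.
Numerically: E[X] ≈ 20316.

E[X] = 2027025 · (9/16)^{8} = 87256779635025/4294967296 ≈ 20316.


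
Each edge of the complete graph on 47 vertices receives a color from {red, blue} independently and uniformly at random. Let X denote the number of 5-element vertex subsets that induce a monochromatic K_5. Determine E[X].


Let X = Σ_S X_S over the C(47, 5) = 1533939 subsets S of size 5, where X_S = 1 if the K_5 on S is monochromatic.
For a fixed S, the K_5 on S has C(5, 2) = 10 edges. P[all 10 edges red] = (1/2)^10, and likewise for blue, so P[monochromatic] = 2·(1/2)^10 = 2^{1 − 10} = 1/512.
By linearity of expectation: E[X] = C(47, 5) · 2^{1 − 10} = 1533939 · 1/512 = 1533939/512.
Numerically: E[X] ≈ 2995.9746.

E[X] = C(47,5)·2^(1−C(5,2)) = 1533939/512 ≈ 2995.9746.


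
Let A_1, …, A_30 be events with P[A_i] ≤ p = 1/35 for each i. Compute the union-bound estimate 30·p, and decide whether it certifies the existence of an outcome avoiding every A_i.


Union bound: P[∪_{i=1}^{30} A_i] ≤ Σ_i P[A_i] ≤ 30·p = 30·(1/35) = 6/7.
Numerically: 6/7 ≈ 0.85714.
Is 6/7 < 1? YES.
Since P[∪ A_i] ≤ 6/7 < 1, the complement has P[∩ A_i^c] ≥ 1 − 6/7 = 1/7 > 0, so some outcome avoids every A_i.

30·p = 6/7 ≈ 0.85714; existence CERTIFIED by the union bound.


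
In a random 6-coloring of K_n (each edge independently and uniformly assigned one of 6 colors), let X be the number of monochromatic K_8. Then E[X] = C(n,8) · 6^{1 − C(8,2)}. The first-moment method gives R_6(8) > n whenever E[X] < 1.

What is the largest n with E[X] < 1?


We need C(n, 8) · 6^{1 − 28} < 1, i.e. C(n, 8) < 6^{28 − 1} = 1023490369077469249536.
Check values of n near the boundary:
  n = 1590: C(1590, 8) = 995397314198933813310; 995397314198933813310 < 1023490369077469249536? YES
  n = 1591: C(1591, 8) = 1000427749141189953870; 1000427749141189953870 < 1023490369077469249536? YES
  n = 1592: C(1592, 8) = 1005480414540892933435; 1005480414540892933435 < 1023490369077469249536? YES
  n = 1593: C(1593, 8) = 1010555394551193970323; 1010555394551193970323 < 1023490369077469249536? YES
  n = 1594: C(1594, 8) = 1015652773590544255167; 1015652773590544255167 < 1023490369077469249536? YES
  n = 1595: C(1595, 8) = 1020772636343363633895; 1020772636343363633895 < 1023490369077469249536? YES
  n = 1596: C(1596, 8) = 1025915067760710553965; 1025915067760710553965 < 1023490369077469249536? NO
  n = 1597: C(1597, 8) = 1031080153060953275445; 1031080153060953275445 < 1023490369077469249536? NO
The largest n with C(n, 8) < 1023490369077469249536 is n = 1595 (where E[X] = 113419181815929292655/113721152119718805504 ≈ 0.9973446). Hence R_6(8) > 1595, i.e. R_6(8) ≥ 1596.

Largest n = 1595; hence R_6(8) > 1595.


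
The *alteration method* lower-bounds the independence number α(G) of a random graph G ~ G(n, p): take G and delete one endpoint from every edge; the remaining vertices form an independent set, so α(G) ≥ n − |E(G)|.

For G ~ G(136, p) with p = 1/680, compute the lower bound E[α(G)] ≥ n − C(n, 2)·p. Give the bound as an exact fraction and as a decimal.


E[|E(G)|] = C(136, 2)·p = 9180 · (1/680) = 27/2.
E[α(G)] ≥ n − E[|E(G)|] = 136 − 27/2 = 245/2.
Numerically: ≈ 122.50000.
(This is only a lower bound; the true E[α(G)] may be larger.)

E[α(G)] ≥ 245/2 ≈ 122.50000.


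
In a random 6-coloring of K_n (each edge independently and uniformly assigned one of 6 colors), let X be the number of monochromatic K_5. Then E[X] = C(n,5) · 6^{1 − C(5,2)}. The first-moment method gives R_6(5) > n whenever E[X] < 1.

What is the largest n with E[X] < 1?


We need C(n, 5) · 6^{1 − 10} < 1, i.e. C(n, 5) < 6^{10 − 1} = 10077696.
Check values of n near the boundary:
  n = 63: C(63, 5) = 7028847; 7028847 < 10077696? YES
  n = 64: C(64, 5) = 7624512; 7624512 < 10077696? YES
  n = 65: C(65, 5) = 8259888; 8259888 < 10077696? YES
  n = 66: C(66, 5) = 8936928; 8936928 < 10077696? YES
  n = 67: C(67, 5) = 9657648; 9657648 < 10077696? YES
  n = 68: C(68, 5) = 10424128; 10424128 < 10077696? NO
The largest n with C(n, 5) < 10077696 is n = 67 (where E[X] = 67067/69984 ≈ 0.9583190). Hence R_6(5) > 67, i.e. R_6(5) ≥ 68.

Largest n = 67; hence R_6(5) > 67.


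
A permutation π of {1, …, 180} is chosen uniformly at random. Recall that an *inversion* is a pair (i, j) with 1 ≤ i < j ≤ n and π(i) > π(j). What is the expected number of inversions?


Write X = Σ X_I over the C(180, 2) = 16110 pairs i < j, with X_I the indicator of one inversion.
There are 16110 indicators.
For each fixed pair i < j, the values π(i) and π(j) are two distinct elements of {1, …, 180} in uniformly random order; by symmetry P[π(i) > π(j)] = 1/2.
By linearity: E[X] = 16110 · (1/2) = C(180, 2) · (1/2) = 16110/2 = 8055 ≈ 8055.000.

E[X] = 8055 = 8055.000.


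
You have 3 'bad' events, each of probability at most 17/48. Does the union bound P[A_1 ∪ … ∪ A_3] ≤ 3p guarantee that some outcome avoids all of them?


Union bound: P[∪_{i=1}^{3} A_i] ≤ Σ_i P[A_i] ≤ 3·p = 3·(17/48) = 17/16.
Numerically: 17/16 ≈ 1.0625000.
Is 17/16 < 1? NO.
Since the bound 17/16 is ≥ 1, the union bound is uninformative here; it does NOT by itself certify existence.

3·p = 17/16 ≈ 1.0625000; existence NOT certified by the union bound.


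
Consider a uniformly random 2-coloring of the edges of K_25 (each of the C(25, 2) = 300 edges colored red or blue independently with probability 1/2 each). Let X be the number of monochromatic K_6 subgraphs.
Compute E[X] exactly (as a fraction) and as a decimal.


Let X = Σ_S X_S over the C(25, 6) = 177100 subsets S of size 6, where X_S = 1 if the K_6 on S is monochromatic.
For a fixed S, the K_6 on S has C(6, 2) = 15 edges. P[all 15 edges red] = (1/2)^15, and likewise for blue, so P[monochromatic] = 2·(1/2)^15 = 2^{1 − 15} = 1/16384.
By linearity: E[X] = C(25, 6) · 2^{1 − 15} = 177100 · 1/16384 = 44275/4096.
Numerically: E[X] ≈ 10.809.

E[X] = C(25,6)·2^(1−C(6,2)) = 44275/4096 ≈ 10.809.


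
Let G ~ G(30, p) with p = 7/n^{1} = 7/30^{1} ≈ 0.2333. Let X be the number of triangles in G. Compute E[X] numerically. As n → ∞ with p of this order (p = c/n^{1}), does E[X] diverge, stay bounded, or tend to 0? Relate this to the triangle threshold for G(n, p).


Number of potential triangles: C(30, 3) = 4060.
Each occurs with probability p³ ≈ (0.2333)³ ≈ 1.270370e-02.
By linearity: E[X] = C(30, 3)·p³ ≈ 4060 · 1.270370e-02 ≈ 51.5770.
Here α = 1, so p = 7/n is exactly at the triangle threshold p ~ 1/n. Asymptotically E[X] → c³/6 = 7³/6 = 343/6 ≈ 57.1667, a bounded constant. In this regime the triangle count is asymptotically Poisson(c³/6).

E[X] ≈ 51.5770; in regime p = Θ(1/n^{1}) E[X] stays bounded (at the triangle threshold p ~ 1/n).


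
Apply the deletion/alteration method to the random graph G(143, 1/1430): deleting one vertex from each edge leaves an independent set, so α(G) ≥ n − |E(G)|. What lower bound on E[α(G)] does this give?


E[|E(G)|] = C(143, 2)·p = 10153 · (1/1430) = 71/10.
E[α(G)] ≥ n − E[|E(G)|] = 143 − 71/10 = 1359/10.
Numerically: ≈ 135.90000.
(This is only a lower bound; the true E[α(G)] may be larger.)

E[α(G)] ≥ 1359/10 ≈ 135.90000.


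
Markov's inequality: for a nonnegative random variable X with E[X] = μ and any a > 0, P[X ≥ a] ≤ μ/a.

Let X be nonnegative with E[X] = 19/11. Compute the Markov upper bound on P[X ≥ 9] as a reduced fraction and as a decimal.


μ = E[X] = 19/11, a = 9.
Markov: P[X ≥ 9] ≤ μ/a = (19/11)/9 = 19/99.
Numerically: ≈ 0.19192.
(Since a = 9 > μ = 1.72727, the bound 19/99 is < 1 and informative.)

P[X ≥ 9] ≤ 19/99 ≈ 0.19192.


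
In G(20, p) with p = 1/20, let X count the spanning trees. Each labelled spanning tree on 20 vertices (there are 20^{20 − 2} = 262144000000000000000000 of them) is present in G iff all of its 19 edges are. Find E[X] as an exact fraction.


K_20 has 20^{20 − 2} = 262144000000000000000000 labelled spanning trees.
For each such spanning tree H, let X_H = 1 if all 19 edges of H are present in G. Then P[X_H = 1] = p^{19} = (1/20)^{19} = 1/5242880000000000000000000.
By linearity: E[X] = Σ_H E[X_H] = 262144000000000000000000 · p^{19} = 262144000000000000000000 · 1/5242880000000000000000000 = 1/20.
Numerically: E[X] ≈ 0.05.

E[X] = 262144000000000000000000 · (1/20)^{19} = 1/20 ≈ 0.05.


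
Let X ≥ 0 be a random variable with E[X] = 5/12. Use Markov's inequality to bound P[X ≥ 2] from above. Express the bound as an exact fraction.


μ = E[X] = 5/12, a = 2.
Markov: P[X ≥ 2] ≤ μ/a = (5/12)/2 = 5/24.
Numerically: ≈ 0.20833.
(Since a = 2 > μ = 0.41667, the bound 5/24 is < 1 and informative.)

P[X ≥ 2] ≤ 5/24 ≈ 0.20833.


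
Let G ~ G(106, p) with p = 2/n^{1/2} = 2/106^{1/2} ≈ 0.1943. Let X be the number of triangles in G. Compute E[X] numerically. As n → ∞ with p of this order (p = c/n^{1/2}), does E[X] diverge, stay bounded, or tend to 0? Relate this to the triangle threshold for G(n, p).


Number of potential triangles: C(106, 3) = 192920.
Each occurs with probability p³ ≈ (0.1943)³ ≈ 7.330459e-03.
By linearity: E[X] = C(106, 3)·p³ ≈ 192920 · 7.330459e-03 ≈ 1414.1922.
Since α = 1/2 < 1, p = c/n^{1/2} ≫ 1/n is above the triangle threshold p ~ 1/n. Asymptotically E[X] ~ (c³/6)·n^{3(1−α)} = (2³/6)·n^{1.5} → ∞; triangles are abundant w.h.p.

E[X] ≈ 1414.1922; in regime p = Θ(1/n^{1/2}) E[X] diverges (above the triangle threshold p ~ 1/n).


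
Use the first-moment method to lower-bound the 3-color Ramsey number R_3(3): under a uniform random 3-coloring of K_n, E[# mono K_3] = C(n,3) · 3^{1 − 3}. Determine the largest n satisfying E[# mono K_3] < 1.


We need C(n, 3) · 3^{1 − 3} < 1, i.e. C(n, 3) < 3^{3 − 1} = 9.
Check values of n near the boundary:
  n = 3: C(3, 3) = 1; 1 < 9? YES
  n = 4: C(4, 3) = 4; 4 < 9? YES
  n = 5: C(5, 3) = 10; 10 < 9? NO
The largest n with C(n, 3) < 9 is n = 4 (where E[X] = 4/9 ≈ 0.444). Hence R_3(3) > 4, i.e. R_3(3) ≥ 5.

Largest n = 4; hence R_3(3) > 4.


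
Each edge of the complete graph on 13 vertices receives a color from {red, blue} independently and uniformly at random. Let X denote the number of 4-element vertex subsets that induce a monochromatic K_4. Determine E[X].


Let X = Σ_S X_S over the C(13, 4) = 715 subsets S of size 4, where X_S = 1 if the K_4 on S is monochromatic.
For a fixed S, the K_4 on S has C(4, 2) = 6 edges. P[all 6 edges red] = (1/2)^6, and likewise for blue, so P[monochromatic] = 2·(1/2)^6 = 2^{1 − 6} = 1/32.
By linearity of expectation: E[X] = C(13, 4) · 2^{1 − 6} = 715 · 1/32 = 715/32.
Numerically: E[X] ≈ 22.343750.

E[X] = C(13,4)·2^(1−C(4,2)) = 715/32 ≈ 22.343750.


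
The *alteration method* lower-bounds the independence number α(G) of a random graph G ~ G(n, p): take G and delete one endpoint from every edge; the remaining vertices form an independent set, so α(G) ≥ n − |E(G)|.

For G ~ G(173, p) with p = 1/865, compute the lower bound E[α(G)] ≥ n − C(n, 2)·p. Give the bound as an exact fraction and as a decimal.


E[|E(G)|] = C(173, 2)·p = 14878 · (1/865) = 86/5.
E[α(G)] ≥ n − E[|E(G)|] = 173 − 86/5 = 779/5.
Numerically: ≈ 155.800000.
(This is only a lower bound; the true E[α(G)] may be larger.)

E[α(G)] ≥ 779/5 ≈ 155.800000.


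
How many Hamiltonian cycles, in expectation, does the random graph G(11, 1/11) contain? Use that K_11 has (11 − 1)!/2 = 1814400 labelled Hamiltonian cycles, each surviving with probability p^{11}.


K_11 has (11 − 1)!/2 = 1814400 labelled Hamiltonian cycles.
For each such Hamiltonian cycle H, let X_H = 1 if all 11 edges of H are present in G. Then P[X_H = 1] = p^{11} = (1/11)^{11} = 1/285311670611.
Summing the indicators: E[X] = Σ_H E[X_H] = 1814400 · p^{11} = 1814400 · 1/285311670611 = 1814400/285311670611.
Numerically: E[X] ≈ 6.36e-06.

E[X] = 1814400 · (1/11)^{11} = 1814400/285311670611 ≈ 6.36e-06.


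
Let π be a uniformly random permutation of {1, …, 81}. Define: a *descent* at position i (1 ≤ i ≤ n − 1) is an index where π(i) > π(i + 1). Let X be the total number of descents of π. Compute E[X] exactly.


Write X = Σ X_I over i = 1, …, 80, with X_I the indicator of one descent.
There are 80 indicators.
For each fixed i, the pair (π(i), π(i+1)) is a uniformly random ordered pair of distinct values from {1, …, 81}; by symmetry P[π(i) > π(i+1)] = 1/2.
By linearity: E[X] = 80 · (1/2) = (81 − 1) · (1/2) = 40 ≈ 40.0000.

E[X] = 40 = 40.0000.


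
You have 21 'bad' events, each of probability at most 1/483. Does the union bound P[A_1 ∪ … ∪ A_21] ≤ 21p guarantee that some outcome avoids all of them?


Union bound: P[∪_{i=1}^{21} A_i] ≤ Σ_i P[A_i] ≤ 21·p = 21·(1/483) = 1/23.
Numerically: 1/23 ≈ 0.0434783.
Is 1/23 < 1? YES.
Since P[∪ A_i] ≤ 1/23 < 1, the complement has P[∩ A_i^c] ≥ 1 − 1/23 = 22/23 > 0, so some outcome avoids every A_i.

21·p = 1/23 ≈ 0.0434783; existence CERTIFIED by the union bound.


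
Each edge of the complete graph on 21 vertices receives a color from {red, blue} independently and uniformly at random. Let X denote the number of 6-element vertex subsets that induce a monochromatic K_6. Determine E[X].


Let X = Σ_S X_S over the C(21, 6) = 54264 subsets S of size 6, where X_S = 1 if the K_6 on S is monochromatic.
For a fixed S, the K_6 on S has C(6, 2) = 15 edges. P[all 15 edges red] = (1/2)^15, and likewise for blue, so P[monochromatic] = 2·(1/2)^15 = 2^{1 − 15} = 1/16384.
By linearity of expectation: E[X] = C(21, 6) · 2^{1 − 15} = 54264 · 1/16384 = 6783/2048.
Numerically: E[X] ≈ 3.3120.

E[X] = C(21,6)·2^(1−C(6,2)) = 6783/2048 ≈ 3.3120.


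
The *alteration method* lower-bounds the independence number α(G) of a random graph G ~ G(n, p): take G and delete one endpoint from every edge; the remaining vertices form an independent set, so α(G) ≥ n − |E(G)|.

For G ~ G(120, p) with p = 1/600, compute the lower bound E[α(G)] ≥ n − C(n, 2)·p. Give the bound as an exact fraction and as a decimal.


E[|E(G)|] = C(120, 2)·p = 7140 · (1/600) = 119/10.
E[α(G)] ≥ n − E[|E(G)|] = 120 − 119/10 = 1081/10.
Numerically: ≈ 108.100000.
(This is only a lower bound; the true E[α(G)] may be larger.)

E[α(G)] ≥ 1081/10 ≈ 108.100000.


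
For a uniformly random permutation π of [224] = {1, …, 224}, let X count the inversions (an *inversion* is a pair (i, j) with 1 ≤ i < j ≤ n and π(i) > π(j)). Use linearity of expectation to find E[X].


Write X = Σ X_I over the C(224, 2) = 24976 pairs i < j, with X_I the indicator of one inversion.
There are 24976 indicators.
For each fixed pair i < j, the values π(i) and π(j) are two distinct elements of {1, …, 224} in uniformly random order; by symmetry P[π(i) > π(j)] = 1/2.
By linearity: E[X] = 24976 · (1/2) = C(224, 2) · (1/2) = 24976/2 = 12488 ≈ 12488.00000.

E[X] = 12488 = 12488.00000.


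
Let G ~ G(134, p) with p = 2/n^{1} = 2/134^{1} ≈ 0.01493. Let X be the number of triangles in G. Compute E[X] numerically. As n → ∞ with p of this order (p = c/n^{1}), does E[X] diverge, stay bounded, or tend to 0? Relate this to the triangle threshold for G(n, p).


Number of potential triangles: C(134, 3) = 392084.
Each occurs with probability p³ ≈ (0.01493)³ ≈ 3.324877e-06.
By linearity: E[X] = C(134, 3)·p³ ≈ 392084 · 3.324877e-06 ≈ 1.3036.
Here α = 1, so p = 2/n is exactly at the triangle threshold p ~ 1/n. Asymptotically E[X] → c³/6 = 2³/6 = 4/3 ≈ 1.3333, a bounded constant. In this regime the triangle count is asymptotically Poisson(c³/6).

E[X] ≈ 1.3036; in regime p = Θ(1/n^{1}) E[X] stays bounded (at the triangle threshold p ~ 1/n).


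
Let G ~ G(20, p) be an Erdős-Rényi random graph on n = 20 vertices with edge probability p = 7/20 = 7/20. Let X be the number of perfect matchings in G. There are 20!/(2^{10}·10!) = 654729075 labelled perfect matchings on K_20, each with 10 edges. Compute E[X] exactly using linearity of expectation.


K_20 has 20!/(2^{10}·10!) = 654729075 labelled perfect matchings.
For each such perfect matching H, let X_H = 1 if all 10 edges of H are present in G. Then P[X_H = 1] = p^{10} = (7/20)^{10} = 282475249/10240000000000.
Summing the indicators: E[X] = Σ_H E[X_H] = 654729075 · p^{10} = 654729075 · 282475249/10240000000000 = 7397790339526587/409600000000.
Numerically: E[X] ≈ 18061.

E[X] = 654729075 · (7/20)^{10} = 7397790339526587/409600000000 ≈ 18061.


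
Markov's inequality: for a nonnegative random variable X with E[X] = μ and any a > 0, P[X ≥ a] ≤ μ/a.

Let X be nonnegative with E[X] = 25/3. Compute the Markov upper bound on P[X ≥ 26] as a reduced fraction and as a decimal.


μ = E[X] = 25/3, a = 26.
Markov: P[X ≥ 26] ≤ μ/a = (25/3)/26 = 25/78.
Numerically: ≈ 0.320513.
(Since a = 26 > μ = 8.333333, the bound 25/78 is < 1 and informative.)

P[X ≥ 26] ≤ 25/78 ≈ 0.320513.


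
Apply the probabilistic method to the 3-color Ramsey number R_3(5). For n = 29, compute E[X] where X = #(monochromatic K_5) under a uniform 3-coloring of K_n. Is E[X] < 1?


E[X] = C(29, 5) · 3^{1 − 10} = 118755 · 3^{−9} = 118755/19683.
As a reduced fraction: E[X] = 13195/2187 ≈ 6.033.
Is E[X] < 1? NO.
Since E[X] ≥ 1, the first-moment bound is inconclusive at n = 29; it does NOT by itself certify R_3(5) > 29.

E[X] = 13195/2187 ≈ 6.033; E[X] ≥ 1; first-moment method inconclusive here.


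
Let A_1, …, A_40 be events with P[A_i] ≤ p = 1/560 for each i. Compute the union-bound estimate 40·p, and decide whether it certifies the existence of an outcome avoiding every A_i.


Union bound: P[∪_{i=1}^{40} A_i] ≤ Σ_i P[A_i] ≤ 40·p = 40·(1/560) = 1/14.
Numerically: 1/14 ≈ 0.071.
Is 1/14 < 1? YES.
Since P[∪ A_i] ≤ 1/14 < 1, the complement has P[∩ A_i^c] ≥ 1 − 1/14 = 13/14 > 0, so some outcome avoids every A_i.

40·p = 1/14 ≈ 0.071; existence CERTIFIED by the union bound.


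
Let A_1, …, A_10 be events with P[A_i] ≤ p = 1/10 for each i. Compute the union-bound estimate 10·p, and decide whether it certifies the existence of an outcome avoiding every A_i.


Union bound: P[∪_{i=1}^{10} A_i] ≤ Σ_i P[A_i] ≤ 10·p = 10·(1/10) = 1.
Numerically: 1 ≈ 1.0000.
Is 1 < 1? NO.
Since the bound 1 is ≥ 1, the union bound is uninformative here; it does NOT by itself certify existence.

10·p = 1 ≈ 1.0000; existence NOT certified by the union bound.


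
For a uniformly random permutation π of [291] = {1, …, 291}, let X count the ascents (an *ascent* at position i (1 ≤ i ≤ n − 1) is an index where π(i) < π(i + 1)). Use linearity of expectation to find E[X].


Write X = Σ X_I over i = 1, …, 290, with X_I the indicator of one ascent.
There are 290 indicators.
For each fixed i, the pair (π(i), π(i+1)) is a uniformly random ordered pair of distinct values from {1, …, 291}; by symmetry P[π(i) < π(i+1)] = 1/2.
By linearity: E[X] = 290 · (1/2) = (291 − 1) · (1/2) = 145 ≈ 145.00000.

E[X] = 145 = 145.00000.


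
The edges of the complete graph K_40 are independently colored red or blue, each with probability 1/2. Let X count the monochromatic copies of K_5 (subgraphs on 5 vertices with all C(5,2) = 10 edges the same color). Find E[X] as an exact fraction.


Let X = Σ_S X_S over the C(40, 5) = 658008 subsets S of size 5, where X_S = 1 if the K_5 on S is monochromatic.
For a fixed S, the K_5 on S has C(5, 2) = 10 edges. P[all 10 edges red] = (1/2)^10, and likewise for blue, so P[monochromatic] = 2·(1/2)^10 = 2^{1 − 10} = 1/512.
By linearity: E[X] = C(40, 5) · 2^{1 − 10} = 658008 · 1/512 = 82251/64.
Numerically: E[X] ≈ 1285.172.

E[X] = C(40,5)·2^(1−C(5,2)) = 82251/64 ≈ 1285.172.


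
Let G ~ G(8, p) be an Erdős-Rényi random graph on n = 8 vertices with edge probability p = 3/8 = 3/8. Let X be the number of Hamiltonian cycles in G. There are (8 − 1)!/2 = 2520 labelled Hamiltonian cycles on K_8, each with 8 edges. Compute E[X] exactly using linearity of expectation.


K_8 has (8 − 1)!/2 = 2520 labelled Hamiltonian cycles.
For each such Hamiltonian cycle H, let X_H = 1 if all 8 edges of H are present in G. Then P[X_H = 1] = p^{8} = (3/8)^{8} = 6561/16777216.
Summing the indicators: E[X] = Σ_H E[X_H] = 2520 · p^{8} = 2520 · 6561/16777216 = 2066715/2097152.
Numerically: E[X] ≈ 0.985487.

E[X] = 2520 · (3/8)^{8} = 2066715/2097152 ≈ 0.985487.


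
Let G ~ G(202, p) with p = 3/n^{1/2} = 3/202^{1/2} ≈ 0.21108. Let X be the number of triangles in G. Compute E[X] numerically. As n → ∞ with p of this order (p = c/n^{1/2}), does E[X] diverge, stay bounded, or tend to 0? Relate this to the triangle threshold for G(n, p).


Number of potential triangles: C(202, 3) = 1353400.
Each occurs with probability p³ ≈ (0.21108)³ ≈ 9.4045216e-03.
By linearity: E[X] = C(202, 3)·p³ ≈ 1353400 · 9.4045216e-03 ≈ 12728.07958.
Since α = 1/2 < 1, p = c/n^{1/2} ≫ 1/n is above the triangle threshold p ~ 1/n. Asymptotically E[X] ~ (c³/6)·n^{3(1−α)} = (3³/6)·n^{1.5} → ∞; triangles are abundant w.h.p.

E[X] ≈ 12728.07958; in regime p = Θ(1/n^{1/2}) E[X] diverges (above the triangle threshold p ~ 1/n).


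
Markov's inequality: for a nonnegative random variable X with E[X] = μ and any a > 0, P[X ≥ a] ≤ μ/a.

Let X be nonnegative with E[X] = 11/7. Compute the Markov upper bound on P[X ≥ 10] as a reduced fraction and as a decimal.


μ = E[X] = 11/7, a = 10.
Markov: P[X ≥ 10] ≤ μ/a = (11/7)/10 = 11/70.
Numerically: ≈ 0.157.
(Since a = 10 > μ = 1.571, the bound 11/70 is < 1 and informative.)

P[X ≥ 10] ≤ 11/70 ≈ 0.157.


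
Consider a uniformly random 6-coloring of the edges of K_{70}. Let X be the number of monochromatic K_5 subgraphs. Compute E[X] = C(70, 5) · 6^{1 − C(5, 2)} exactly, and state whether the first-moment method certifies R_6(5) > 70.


E[X] = C(70, 5) · 6^{1 − 10} = 12103014 · 6^{−9} = 12103014/10077696.
As a reduced fraction: E[X] = 2017169/1679616 ≈ 1.200970.
Is E[X] < 1? NO.
Since E[X] ≥ 1, the first-moment bound is inconclusive at n = 70; it does NOT by itself certify R_6(5) > 70.

E[X] = 2017169/1679616 ≈ 1.200970; E[X] ≥ 1; first-moment method inconclusive here.


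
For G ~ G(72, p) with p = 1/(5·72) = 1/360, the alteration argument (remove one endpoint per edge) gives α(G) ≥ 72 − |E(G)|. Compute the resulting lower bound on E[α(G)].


E[|E(G)|] = C(72, 2)·p = 2556 · (1/360) = 71/10.
E[α(G)] ≥ n − E[|E(G)|] = 72 − 71/10 = 649/10.
Numerically: ≈ 64.900000.
(This is only a lower bound; the true E[α(G)] may be larger.)

E[α(G)] ≥ 649/10 ≈ 64.900000.


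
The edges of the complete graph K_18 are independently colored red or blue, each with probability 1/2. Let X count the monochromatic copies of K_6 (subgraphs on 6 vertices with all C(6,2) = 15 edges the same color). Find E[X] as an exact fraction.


Let X = Σ_S X_S over the C(18, 6) = 18564 subsets S of size 6, where X_S = 1 if the K_6 on S is monochromatic.
For a fixed S, the K_6 on S has C(6, 2) = 15 edges. P[all 15 edges red] = (1/2)^15, and likewise for blue, so P[monochromatic] = 2·(1/2)^15 = 2^{1 − 15} = 1/16384.
By linearity of expectation: E[X] = C(18, 6) · 2^{1 − 15} = 18564 · 1/16384 = 4641/4096.
Numerically: E[X] ≈ 1.133.

E[X] = C(18,6)·2^(1−C(6,2)) = 4641/4096 ≈ 1.133.


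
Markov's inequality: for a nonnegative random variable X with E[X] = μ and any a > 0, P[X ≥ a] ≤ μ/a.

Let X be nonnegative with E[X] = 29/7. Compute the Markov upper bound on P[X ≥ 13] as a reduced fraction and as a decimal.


μ = E[X] = 29/7, a = 13.
Markov: P[X ≥ 13] ≤ μ/a = (29/7)/13 = 29/91.
Numerically: ≈ 0.31868.
(Since a = 13 > μ = 4.14286, the bound 29/91 is < 1 and informative.)

P[X ≥ 13] ≤ 29/91 ≈ 0.31868.


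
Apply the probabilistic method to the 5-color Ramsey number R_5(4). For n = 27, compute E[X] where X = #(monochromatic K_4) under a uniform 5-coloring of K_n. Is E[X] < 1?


E[X] = C(27, 4) · 5^{1 − 6} = 17550 · 5^{−5} = 17550/3125.
As a reduced fraction: E[X] = 702/125 ≈ 5.6160.
Is E[X] < 1? NO.
Since E[X] ≥ 1, the first-moment bound is inconclusive at n = 27; it does NOT by itself certify R_5(4) > 27.

E[X] = 702/125 ≈ 5.6160; E[X] ≥ 1; first-moment method inconclusive here.


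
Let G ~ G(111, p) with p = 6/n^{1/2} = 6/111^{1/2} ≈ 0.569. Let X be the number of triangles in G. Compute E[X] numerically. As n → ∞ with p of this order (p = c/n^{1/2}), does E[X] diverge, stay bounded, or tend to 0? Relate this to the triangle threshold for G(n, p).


Number of potential triangles: C(111, 3) = 221815.
Each occurs with probability p³ ≈ (0.569)³ ≈ 1.84701e-01.
By linearity: E[X] = C(111, 3)·p³ ≈ 221815 · 1.84701e-01 ≈ 40969.456.
Since α = 1/2 < 1, p = c/n^{1/2} ≫ 1/n is above the triangle threshold p ~ 1/n. Asymptotically E[X] ~ (c³/6)·n^{3(1−α)} = (6³/6)·n^{1.5} → ∞; triangles are abundant w.h.p.

E[X] ≈ 40969.456; in regime p = Θ(1/n^{1/2}) E[X] diverges (above the triangle threshold p ~ 1/n).


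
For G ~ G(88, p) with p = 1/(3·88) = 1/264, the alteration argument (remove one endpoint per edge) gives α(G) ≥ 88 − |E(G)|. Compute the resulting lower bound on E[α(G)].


E[|E(G)|] = C(88, 2)·p = 3828 · (1/264) = 29/2.
E[α(G)] ≥ n − E[|E(G)|] = 88 − 29/2 = 147/2.
Numerically: ≈ 73.500.
(This is only a lower bound; the true E[α(G)] may be larger.)

E[α(G)] ≥ 147/2 ≈ 73.500.


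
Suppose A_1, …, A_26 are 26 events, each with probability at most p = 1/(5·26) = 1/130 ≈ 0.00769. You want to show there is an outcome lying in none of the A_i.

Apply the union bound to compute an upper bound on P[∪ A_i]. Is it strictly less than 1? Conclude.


Union bound: P[∪_{i=1}^{26} A_i] ≤ Σ_i P[A_i] ≤ 26·p = 26·(1/130) = 1/5.
Numerically: 1/5 ≈ 0.20000.
Is 1/5 < 1? YES.
Since P[∪ A_i] ≤ 1/5 < 1, the complement has P[∩ A_i^c] ≥ 1 − 1/5 = 4/5 > 0, so some outcome avoids every A_i.

26·p = 1/5 ≈ 0.20000; existence CERTIFIED by the union bound.


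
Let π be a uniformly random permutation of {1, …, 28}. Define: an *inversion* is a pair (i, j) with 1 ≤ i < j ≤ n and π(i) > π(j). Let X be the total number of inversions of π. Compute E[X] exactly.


Write X = Σ X_I over the C(28, 2) = 378 pairs i < j, with X_I the indicator of one inversion.
There are 378 indicators.
For each fixed pair i < j, the values π(i) and π(j) are two distinct elements of {1, …, 28} in uniformly random order; by symmetry P[π(i) > π(j)] = 1/2.
By linearity: E[X] = 378 · (1/2) = C(28, 2) · (1/2) = 378/2 = 189 ≈ 189.0000.

E[X] = 189 = 189.0000.


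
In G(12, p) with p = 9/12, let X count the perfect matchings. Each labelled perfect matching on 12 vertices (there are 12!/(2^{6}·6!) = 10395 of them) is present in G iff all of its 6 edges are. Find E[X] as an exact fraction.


K_12 has 12!/(2^{6}·6!) = 10395 labelled perfect matchings.
For each such perfect matching H, let X_H = 1 if all 6 edges of H are present in G. Then P[X_H = 1] = p^{6} = (3/4)^{6} = 729/4096.
Summing the indicators: E[X] = Σ_H E[X_H] = 10395 · p^{6} = 10395 · 729/4096 = 7577955/4096.
Numerically: E[X] ≈ 1.85e+03.

E[X] = 10395 · (3/4)^{6} = 7577955/4096 ≈ 1.85e+03.


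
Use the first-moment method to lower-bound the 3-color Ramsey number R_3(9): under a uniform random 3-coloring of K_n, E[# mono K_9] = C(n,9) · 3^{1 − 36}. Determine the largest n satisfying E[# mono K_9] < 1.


We need C(n, 9) · 3^{1 − 36} < 1, i.e. C(n, 9) < 3^{36 − 1} = 50031545098999707.
Check values of n near the boundary:
  n = 298: C(298, 9) = 45207677551849890; 45207677551849890 < 50031545098999707? YES
  n = 299: C(299, 9) = 46610674441390059; 46610674441390059 < 50031545098999707? YES
  n = 300: C(300, 9) = 48052241692154700; 48052241692154700 < 50031545098999707? YES
  n = 301: C(301, 9) = 49533303936090975; 49533303936090975 < 50031545098999707? YES
  n = 302: C(302, 9) = 51054804739588650; 51054804739588650 < 50031545098999707? NO
  n = 303: C(303, 9) = 52617706925494425; 52617706925494425 < 50031545098999707? NO
The largest n with C(n, 9) < 50031545098999707 is n = 301 (where E[X] = 16511101312030325/16677181699666569 ≈ 0.9900). Hence R_3(9) > 301, i.e. R_3(9) ≥ 302.

Largest n = 301; hence R_3(9) > 301.


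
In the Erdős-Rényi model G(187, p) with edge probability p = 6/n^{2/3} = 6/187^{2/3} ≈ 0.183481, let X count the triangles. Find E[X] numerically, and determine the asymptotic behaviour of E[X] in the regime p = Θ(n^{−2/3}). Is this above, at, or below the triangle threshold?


Number of potential triangles: C(187, 3) = 1072445.
Each occurs with probability p³ ≈ (0.183481)³ ≈ 6.17689954e-03.
By linearity: E[X] = C(187, 3)·p³ ≈ 1072445 · 6.17689954e-03 ≈ 6624.385027.
Since α = 2/3 < 1, p = c/n^{2/3} ≫ 1/n is above the triangle threshold p ~ 1/n. Asymptotically E[X] ~ (c³/6)·n^{3(1−α)} = (6³/6)·n^{1} → ∞; triangles are abundant w.h.p.

E[X] ≈ 6624.385027; in regime p = Θ(1/n^{2/3}) E[X] diverges (above the triangle threshold p ~ 1/n).


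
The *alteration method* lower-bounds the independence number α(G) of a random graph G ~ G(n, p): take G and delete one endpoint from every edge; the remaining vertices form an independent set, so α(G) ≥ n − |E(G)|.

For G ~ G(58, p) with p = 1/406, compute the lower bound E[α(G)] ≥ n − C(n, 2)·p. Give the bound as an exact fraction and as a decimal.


E[|E(G)|] = C(58, 2)·p = 1653 · (1/406) = 57/14.
E[α(G)] ≥ n − E[|E(G)|] = 58 − 57/14 = 755/14.
Numerically: ≈ 53.928571.
(This is only a lower bound; the true E[α(G)] may be larger.)

E[α(G)] ≥ 755/14 ≈ 53.928571.


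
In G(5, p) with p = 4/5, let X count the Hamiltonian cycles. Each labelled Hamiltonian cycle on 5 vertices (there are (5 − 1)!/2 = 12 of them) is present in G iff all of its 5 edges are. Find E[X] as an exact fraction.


K_5 has (5 − 1)!/2 = 12 labelled Hamiltonian cycles.
For each such Hamiltonian cycle H, let X_H = 1 if all 5 edges of H are present in G. Then P[X_H = 1] = p^{5} = (4/5)^{5} = 1024/3125.
Summing the indicators: E[X] = Σ_H E[X_H] = 12 · p^{5} = 12 · 1024/3125 = 12288/3125.
Numerically: E[X] ≈ 3.9322.

E[X] = 12 · (4/5)^{5} = 12288/3125 ≈ 3.9322.


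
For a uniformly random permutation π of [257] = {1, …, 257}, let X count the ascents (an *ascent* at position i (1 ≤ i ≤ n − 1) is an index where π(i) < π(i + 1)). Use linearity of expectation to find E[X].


Write X = Σ X_I over i = 1, …, 256, with X_I the indicator of one ascent.
There are 256 indicators.
For each fixed i, the pair (π(i), π(i+1)) is a uniformly random ordered pair of distinct values from {1, …, 257}; by symmetry P[π(i) < π(i+1)] = 1/2.
By linearity: E[X] = 256 · (1/2) = (257 − 1) · (1/2) = 128 ≈ 128.000000.

E[X] = 128 = 128.000000.


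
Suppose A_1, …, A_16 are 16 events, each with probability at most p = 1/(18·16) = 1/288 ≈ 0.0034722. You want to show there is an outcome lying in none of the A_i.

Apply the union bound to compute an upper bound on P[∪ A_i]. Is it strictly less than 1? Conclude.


Union bound: P[∪_{i=1}^{16} A_i] ≤ Σ_i P[A_i] ≤ 16·p = 16·(1/288) = 1/18.
Numerically: 1/18 ≈ 0.0555556.
Is 1/18 < 1? YES.
Since P[∪ A_i] ≤ 1/18 < 1, the complement has P[∩ A_i^c] ≥ 1 − 1/18 = 17/18 > 0, so some outcome avoids every A_i.

16·p = 1/18 ≈ 0.0555556; existence CERTIFIED by the union bound.


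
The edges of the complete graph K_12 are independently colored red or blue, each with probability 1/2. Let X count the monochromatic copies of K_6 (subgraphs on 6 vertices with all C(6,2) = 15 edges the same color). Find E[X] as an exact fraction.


Let X = Σ_S X_S over the C(12, 6) = 924 subsets S of size 6, where X_S = 1 if the K_6 on S is monochromatic.
For a fixed S, the K_6 on S has C(6, 2) = 15 edges. P[all 15 edges red] = (1/2)^15, and likewise for blue, so P[monochromatic] = 2·(1/2)^15 = 2^{1 − 15} = 1/16384.
By linearity: E[X] = C(12, 6) · 2^{1 − 15} = 924 · 1/16384 = 231/4096.
Numerically: E[X] ≈ 0.05640.

E[X] = C(12,6)·2^(1−C(6,2)) = 231/4096 ≈ 0.05640.


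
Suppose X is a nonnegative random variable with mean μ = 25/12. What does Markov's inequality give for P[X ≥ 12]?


μ = E[X] = 25/12, a = 12.
Markov: P[X ≥ 12] ≤ μ/a = (25/12)/12 = 25/144.
Numerically: ≈ 0.1736.
(Since a = 12 > μ = 2.0833, the bound 25/144 is < 1 and informative.)

P[X ≥ 12] ≤ 25/144 ≈ 0.1736.


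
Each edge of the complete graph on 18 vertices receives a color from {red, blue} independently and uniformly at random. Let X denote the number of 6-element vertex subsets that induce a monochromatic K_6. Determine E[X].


Let X = Σ_S X_S over the C(18, 6) = 18564 subsets S of size 6, where X_S = 1 if the K_6 on S is monochromatic.
For a fixed S, the K_6 on S has C(6, 2) = 15 edges. P[all 15 edges red] = (1/2)^15, and likewise for blue, so P[monochromatic] = 2·(1/2)^15 = 2^{1 − 15} = 1/16384.
By linearity: E[X] = C(18, 6) · 2^{1 − 15} = 18564 · 1/16384 = 4641/4096.
Numerically: E[X] ≈ 1.133.

E[X] = C(18,6)·2^(1−C(6,2)) = 4641/4096 ≈ 1.133.


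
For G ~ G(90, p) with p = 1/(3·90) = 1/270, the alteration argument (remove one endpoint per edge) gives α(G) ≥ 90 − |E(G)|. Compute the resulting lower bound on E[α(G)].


E[|E(G)|] = C(90, 2)·p = 4005 · (1/270) = 89/6.
E[α(G)] ≥ n − E[|E(G)|] = 90 − 89/6 = 451/6.
Numerically: ≈ 75.167.
(This is only a lower bound; the true E[α(G)] may be larger.)

E[α(G)] ≥ 451/6 ≈ 75.167.


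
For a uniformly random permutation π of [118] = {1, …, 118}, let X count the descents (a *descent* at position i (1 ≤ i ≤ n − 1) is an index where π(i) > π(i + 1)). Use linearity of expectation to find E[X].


Write X = Σ X_I over i = 1, …, 117, with X_I the indicator of one descent.
There are 117 indicators.
For each fixed i, the pair (π(i), π(i+1)) is a uniformly random ordered pair of distinct values from {1, …, 118}; by symmetry P[π(i) > π(i+1)] = 1/2.
By linearity: E[X] = 117 · (1/2) = (118 − 1) · (1/2) = 117/2 ≈ 58.50000.

E[X] = 117/2 = 58.50000.


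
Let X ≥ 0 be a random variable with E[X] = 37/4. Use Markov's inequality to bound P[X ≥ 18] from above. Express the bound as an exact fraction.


μ = E[X] = 37/4, a = 18.
Markov: P[X ≥ 18] ≤ μ/a = (37/4)/18 = 37/72.
Numerically: ≈ 0.514.
(Since a = 18 > μ = 9.250, the bound 37/72 is < 1 and informative.)

P[X ≥ 18] ≤ 37/72 ≈ 0.514.


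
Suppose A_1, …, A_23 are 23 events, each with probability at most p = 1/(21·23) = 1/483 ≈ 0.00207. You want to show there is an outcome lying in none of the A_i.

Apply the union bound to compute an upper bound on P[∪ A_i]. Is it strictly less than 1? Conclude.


Union bound: P[∪_{i=1}^{23} A_i] ≤ Σ_i P[A_i] ≤ 23·p = 23·(1/483) = 1/21.
Numerically: 1/21 ≈ 0.04762.
Is 1/21 < 1? YES.
Since P[∪ A_i] ≤ 1/21 < 1, the complement has P[∩ A_i^c] ≥ 1 − 1/21 = 20/21 > 0, so some outcome avoids every A_i.

23·p = 1/21 ≈ 0.04762; existence CERTIFIED by the union bound.


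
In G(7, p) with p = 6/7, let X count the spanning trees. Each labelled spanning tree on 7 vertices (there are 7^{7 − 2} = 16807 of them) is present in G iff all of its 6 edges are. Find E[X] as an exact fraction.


K_7 has 7^{7 − 2} = 16807 labelled spanning trees.
For each such spanning tree H, let X_H = 1 if all 6 edges of H are present in G. Then P[X_H = 1] = p^{6} = (6/7)^{6} = 46656/117649.
By linearity: E[X] = Σ_H E[X_H] = 16807 · p^{6} = 16807 · 46656/117649 = 46656/7.
Numerically: E[X] ≈ 6665.1.

E[X] = 16807 · (6/7)^{6} = 46656/7 ≈ 6665.1.


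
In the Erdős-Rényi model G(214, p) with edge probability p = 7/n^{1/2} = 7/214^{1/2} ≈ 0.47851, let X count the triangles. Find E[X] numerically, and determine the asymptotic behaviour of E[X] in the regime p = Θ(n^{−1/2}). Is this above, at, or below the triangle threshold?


Number of potential triangles: C(214, 3) = 1610564.
Each occurs with probability p³ ≈ (0.47851)³ ≈ 1.09565408e-01.
By linearity: E[X] = C(214, 3)·p³ ≈ 1610564 · 1.09565408e-01 ≈ 176462.101657.
Since α = 1/2 < 1, p = c/n^{1/2} ≫ 1/n is above the triangle threshold p ~ 1/n. Asymptotically E[X] ~ (c³/6)·n^{3(1−α)} = (7³/6)·n^{1.5} → ∞; triangles are abundant w.h.p.

E[X] ≈ 176462.101657; in regime p = Θ(1/n^{1/2}) E[X] diverges (above the triangle threshold p ~ 1/n).
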